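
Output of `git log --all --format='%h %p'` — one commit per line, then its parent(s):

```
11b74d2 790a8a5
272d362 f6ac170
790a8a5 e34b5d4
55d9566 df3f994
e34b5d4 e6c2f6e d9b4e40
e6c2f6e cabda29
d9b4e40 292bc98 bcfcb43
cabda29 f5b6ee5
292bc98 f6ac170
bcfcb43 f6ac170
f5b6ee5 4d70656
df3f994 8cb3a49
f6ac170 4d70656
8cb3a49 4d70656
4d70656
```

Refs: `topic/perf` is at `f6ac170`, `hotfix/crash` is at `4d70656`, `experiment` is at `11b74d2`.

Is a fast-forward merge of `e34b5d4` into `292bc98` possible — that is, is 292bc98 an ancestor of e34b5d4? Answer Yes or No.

A fast-forward from 292bc98 to e34b5d4 is possible iff 292bc98 is an ancestor of e34b5d4.
Ancestors of e34b5d4: {292bc98, 4d70656, bcfcb43, cabda29, d9b4e40, e34b5d4, e6c2f6e, f5b6ee5, f6ac170}.
292bc98 is among them, so fast-forward is possible.

Yes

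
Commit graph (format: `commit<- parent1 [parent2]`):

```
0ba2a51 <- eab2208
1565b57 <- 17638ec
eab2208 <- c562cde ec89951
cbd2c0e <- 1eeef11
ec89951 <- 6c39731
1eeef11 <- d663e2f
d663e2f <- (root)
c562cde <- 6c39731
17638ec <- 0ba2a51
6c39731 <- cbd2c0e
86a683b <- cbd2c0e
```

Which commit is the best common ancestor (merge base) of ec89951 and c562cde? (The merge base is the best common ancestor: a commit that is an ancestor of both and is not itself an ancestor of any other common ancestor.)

6c39731

Ancestors of ec89951: {1eeef11, 6c39731, cbd2c0e, d663e2f, ec89951}.
Ancestors of c562cde: {1eeef11, 6c39731, c562cde, cbd2c0e, d663e2f}.
Common ancestors: {1eeef11, 6c39731, cbd2c0e, d663e2f}.
Among these, 6c39731 is not an ancestor of any other common ancestor — it is the merge base.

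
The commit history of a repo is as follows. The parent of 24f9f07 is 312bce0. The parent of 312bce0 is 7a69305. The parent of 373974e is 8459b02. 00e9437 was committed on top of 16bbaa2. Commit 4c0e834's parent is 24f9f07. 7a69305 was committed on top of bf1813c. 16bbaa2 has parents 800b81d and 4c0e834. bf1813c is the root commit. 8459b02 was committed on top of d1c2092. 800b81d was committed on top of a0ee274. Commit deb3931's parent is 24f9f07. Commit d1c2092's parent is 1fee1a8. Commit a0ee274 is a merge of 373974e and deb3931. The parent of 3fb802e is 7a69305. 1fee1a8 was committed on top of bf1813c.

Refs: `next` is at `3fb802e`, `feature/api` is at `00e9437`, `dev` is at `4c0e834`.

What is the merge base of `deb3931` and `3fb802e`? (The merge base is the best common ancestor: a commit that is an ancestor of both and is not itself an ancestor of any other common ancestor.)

Ancestors of deb3931: {24f9f07, 312bce0, 7a69305, bf1813c, deb3931}.
Ancestors of 3fb802e: {3fb802e, 7a69305, bf1813c}.
Common ancestors: {7a69305, bf1813c}.
Among these, 7a69305 is not an ancestor of any other common ancestor — it is the merge base.

7a69305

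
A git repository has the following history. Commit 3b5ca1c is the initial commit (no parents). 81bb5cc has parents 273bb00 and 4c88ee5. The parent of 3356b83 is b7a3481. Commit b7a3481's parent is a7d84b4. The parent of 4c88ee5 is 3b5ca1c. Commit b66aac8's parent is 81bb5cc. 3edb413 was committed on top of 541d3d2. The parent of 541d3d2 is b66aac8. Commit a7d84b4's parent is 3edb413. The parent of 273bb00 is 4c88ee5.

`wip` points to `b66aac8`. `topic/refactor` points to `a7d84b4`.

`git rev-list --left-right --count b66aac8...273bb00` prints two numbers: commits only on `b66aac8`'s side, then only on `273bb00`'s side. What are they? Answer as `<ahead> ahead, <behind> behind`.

Reachable from b66aac8: {273bb00, 3b5ca1c, 4c88ee5, 81bb5cc, b66aac8}.
Reachable from 273bb00: {273bb00, 3b5ca1c, 4c88ee5}.
Only in b66aac8's history (ahead): {81bb5cc, b66aac8} — 2.
Only in 273bb00's history (behind): {} — 0.

2 ahead, 0 behind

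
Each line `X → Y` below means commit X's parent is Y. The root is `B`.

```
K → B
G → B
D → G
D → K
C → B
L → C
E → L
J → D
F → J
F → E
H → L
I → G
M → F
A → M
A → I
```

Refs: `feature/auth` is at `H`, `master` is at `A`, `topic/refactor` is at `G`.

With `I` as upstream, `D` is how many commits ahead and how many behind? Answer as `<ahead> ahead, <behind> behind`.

Reachable from D: {B, D, G, K}.
Reachable from I: {B, G, I}.
Only in D's history (ahead): {D, K} — 2.
Only in I's history (behind): {I} — 1.

2 ahead, 1 behind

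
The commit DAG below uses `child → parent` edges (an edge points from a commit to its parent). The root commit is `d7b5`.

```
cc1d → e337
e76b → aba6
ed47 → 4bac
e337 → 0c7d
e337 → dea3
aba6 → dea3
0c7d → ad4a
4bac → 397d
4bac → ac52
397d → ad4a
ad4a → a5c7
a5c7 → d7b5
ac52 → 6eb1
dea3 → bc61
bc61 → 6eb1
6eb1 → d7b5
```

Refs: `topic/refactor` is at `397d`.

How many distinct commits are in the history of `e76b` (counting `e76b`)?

Walking parent pointers from e76b: reachable set = {6eb1, aba6, bc61, d7b5, dea3, e76b}.
That is 6 commits.

6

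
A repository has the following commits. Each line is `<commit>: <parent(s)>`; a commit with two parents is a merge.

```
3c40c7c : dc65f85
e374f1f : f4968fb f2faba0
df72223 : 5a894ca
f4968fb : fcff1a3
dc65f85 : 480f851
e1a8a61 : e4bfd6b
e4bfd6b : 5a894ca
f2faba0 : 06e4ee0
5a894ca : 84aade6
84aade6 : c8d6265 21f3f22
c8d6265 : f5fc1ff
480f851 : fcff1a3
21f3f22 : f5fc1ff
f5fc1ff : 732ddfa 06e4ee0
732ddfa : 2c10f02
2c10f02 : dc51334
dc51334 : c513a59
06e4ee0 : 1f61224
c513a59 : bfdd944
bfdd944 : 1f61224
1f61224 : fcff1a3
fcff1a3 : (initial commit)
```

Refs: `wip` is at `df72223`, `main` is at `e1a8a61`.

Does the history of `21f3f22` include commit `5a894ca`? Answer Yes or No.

Ancestors of 21f3f22: {06e4ee0, 1f61224, 21f3f22, 2c10f02, 732ddfa, bfdd944, c513a59, dc51334, f5fc1ff, fcff1a3}.
5a894ca is not in that set, so it is not an ancestor of 21f3f22.

No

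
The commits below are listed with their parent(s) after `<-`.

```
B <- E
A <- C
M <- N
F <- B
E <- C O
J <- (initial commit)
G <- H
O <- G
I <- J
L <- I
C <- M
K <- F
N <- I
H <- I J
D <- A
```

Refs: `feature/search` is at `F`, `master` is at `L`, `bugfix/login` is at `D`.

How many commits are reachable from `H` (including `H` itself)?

3

Walking parent pointers from H: reachable set = {H, I, J}.
That is 3 commits.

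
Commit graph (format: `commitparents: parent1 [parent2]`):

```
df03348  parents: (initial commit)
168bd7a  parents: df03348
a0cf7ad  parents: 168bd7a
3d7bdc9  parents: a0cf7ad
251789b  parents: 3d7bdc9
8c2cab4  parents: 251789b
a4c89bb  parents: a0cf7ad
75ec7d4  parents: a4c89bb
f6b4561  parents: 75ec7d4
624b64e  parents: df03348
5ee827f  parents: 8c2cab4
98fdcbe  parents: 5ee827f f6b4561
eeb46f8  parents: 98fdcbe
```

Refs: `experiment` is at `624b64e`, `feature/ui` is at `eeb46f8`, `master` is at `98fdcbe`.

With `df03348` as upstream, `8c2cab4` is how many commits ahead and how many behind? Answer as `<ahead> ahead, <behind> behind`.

Reachable from 8c2cab4: {168bd7a, 251789b, 3d7bdc9, 8c2cab4, a0cf7ad, df03348}.
Reachable from df03348: {df03348}.
Only in 8c2cab4's history (ahead): {168bd7a, 251789b, 3d7bdc9, 8c2cab4, a0cf7ad} — 5.
Only in df03348's history (behind): {} — 0.

5 ahead, 0 behind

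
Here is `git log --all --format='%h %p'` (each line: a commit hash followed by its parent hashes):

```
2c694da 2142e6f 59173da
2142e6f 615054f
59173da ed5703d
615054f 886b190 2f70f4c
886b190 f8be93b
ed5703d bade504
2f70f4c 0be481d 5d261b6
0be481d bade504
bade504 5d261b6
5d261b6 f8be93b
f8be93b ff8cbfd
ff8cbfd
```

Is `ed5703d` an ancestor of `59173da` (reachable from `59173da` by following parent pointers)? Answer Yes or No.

Yes

Ancestors of 59173da (commits reachable by following parents): {59173da, 5d261b6, bade504, ed5703d, f8be93b, ff8cbfd}.
ed5703d is in that set, so it is an ancestor of 59173da.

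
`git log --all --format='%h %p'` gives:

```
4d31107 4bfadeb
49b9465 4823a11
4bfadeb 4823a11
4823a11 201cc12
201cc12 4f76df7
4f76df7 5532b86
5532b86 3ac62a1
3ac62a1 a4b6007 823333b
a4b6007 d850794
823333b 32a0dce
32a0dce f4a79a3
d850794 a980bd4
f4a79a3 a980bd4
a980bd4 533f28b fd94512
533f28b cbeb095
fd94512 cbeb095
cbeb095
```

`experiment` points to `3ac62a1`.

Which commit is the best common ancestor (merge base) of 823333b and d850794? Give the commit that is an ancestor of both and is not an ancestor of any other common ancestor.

Ancestors of 823333b: {32a0dce, 533f28b, 823333b, a980bd4, cbeb095, f4a79a3, fd94512}.
Ancestors of d850794: {533f28b, a980bd4, cbeb095, d850794, fd94512}.
Common ancestors: {533f28b, a980bd4, cbeb095, fd94512}.
Among these, a980bd4 is not an ancestor of any other common ancestor — it is the merge base.

a980bd4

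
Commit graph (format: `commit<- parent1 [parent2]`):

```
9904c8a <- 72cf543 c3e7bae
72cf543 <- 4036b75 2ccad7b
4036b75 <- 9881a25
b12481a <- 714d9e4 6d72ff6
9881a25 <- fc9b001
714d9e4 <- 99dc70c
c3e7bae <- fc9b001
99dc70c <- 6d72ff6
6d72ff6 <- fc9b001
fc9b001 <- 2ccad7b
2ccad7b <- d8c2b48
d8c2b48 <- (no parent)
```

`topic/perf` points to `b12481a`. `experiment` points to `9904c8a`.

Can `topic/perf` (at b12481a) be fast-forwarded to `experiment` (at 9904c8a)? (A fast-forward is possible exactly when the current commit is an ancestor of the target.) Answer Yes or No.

A fast-forward from b12481a to 9904c8a is possible iff b12481a is an ancestor of 9904c8a.
Ancestors of 9904c8a: {2ccad7b, 4036b75, 72cf543, 9881a25, 9904c8a, c3e7bae, d8c2b48, fc9b001}.
b12481a is not among them, so fast-forward is not possible.

No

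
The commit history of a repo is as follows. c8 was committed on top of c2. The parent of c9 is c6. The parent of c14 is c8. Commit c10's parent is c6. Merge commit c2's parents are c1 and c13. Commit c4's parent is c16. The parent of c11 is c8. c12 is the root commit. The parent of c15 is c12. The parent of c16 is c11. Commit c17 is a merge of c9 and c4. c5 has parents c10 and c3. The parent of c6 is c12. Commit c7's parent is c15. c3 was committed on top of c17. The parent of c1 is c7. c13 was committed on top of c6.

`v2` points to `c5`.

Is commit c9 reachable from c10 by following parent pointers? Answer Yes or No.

No

Ancestors of c10: {c10, c12, c6}.
c9 is not in that set, so it is not an ancestor of c10.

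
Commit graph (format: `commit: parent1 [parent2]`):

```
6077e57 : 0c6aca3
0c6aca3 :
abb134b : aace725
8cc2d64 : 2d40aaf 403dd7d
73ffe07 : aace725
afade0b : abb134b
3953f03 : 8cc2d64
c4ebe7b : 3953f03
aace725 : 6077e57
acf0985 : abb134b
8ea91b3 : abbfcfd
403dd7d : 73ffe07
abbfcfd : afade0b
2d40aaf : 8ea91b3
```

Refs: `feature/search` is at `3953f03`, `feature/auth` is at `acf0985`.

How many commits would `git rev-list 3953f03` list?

12

Walking parent pointers from 3953f03: reachable set = {0c6aca3, 2d40aaf, 3953f03, 403dd7d, 6077e57, 73ffe07, 8cc2d64, 8ea91b3, aace725, abb134b, abbfcfd, afade0b}.
That is 12 commits.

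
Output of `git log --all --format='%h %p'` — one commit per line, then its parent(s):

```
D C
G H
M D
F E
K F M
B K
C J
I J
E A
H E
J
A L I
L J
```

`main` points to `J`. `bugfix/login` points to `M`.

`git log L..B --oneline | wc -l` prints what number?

9

Reachable from B: {A, B, C, D, E, F, I, J, K, L, M}.
Reachable from L: {J, L}.
In B's history but not L's: {A, B, C, D, E, F, I, K, M} — 9 commits.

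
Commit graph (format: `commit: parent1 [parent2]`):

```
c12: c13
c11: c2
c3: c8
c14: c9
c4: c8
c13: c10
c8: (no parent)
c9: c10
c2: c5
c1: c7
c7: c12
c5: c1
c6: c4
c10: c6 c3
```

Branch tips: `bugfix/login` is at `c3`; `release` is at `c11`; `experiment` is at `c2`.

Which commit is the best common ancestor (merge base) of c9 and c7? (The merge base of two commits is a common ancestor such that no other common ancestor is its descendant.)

Ancestors of c9: {c10, c3, c4, c6, c8, c9}.
Ancestors of c7: {c10, c12, c13, c3, c4, c6, c7, c8}.
Common ancestors: {c10, c3, c4, c6, c8}.
Among these, c10 is not an ancestor of any other common ancestor — it is the merge base.

c10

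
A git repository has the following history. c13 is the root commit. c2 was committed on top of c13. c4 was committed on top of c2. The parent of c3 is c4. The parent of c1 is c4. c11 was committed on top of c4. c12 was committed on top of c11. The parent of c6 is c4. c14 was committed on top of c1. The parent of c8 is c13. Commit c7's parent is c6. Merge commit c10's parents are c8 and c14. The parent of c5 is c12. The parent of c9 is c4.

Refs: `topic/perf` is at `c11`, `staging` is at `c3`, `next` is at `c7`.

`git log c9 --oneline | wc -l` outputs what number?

Walking parent pointers from c9: reachable set = {c13, c2, c4, c9}.
That is 4 commits.

4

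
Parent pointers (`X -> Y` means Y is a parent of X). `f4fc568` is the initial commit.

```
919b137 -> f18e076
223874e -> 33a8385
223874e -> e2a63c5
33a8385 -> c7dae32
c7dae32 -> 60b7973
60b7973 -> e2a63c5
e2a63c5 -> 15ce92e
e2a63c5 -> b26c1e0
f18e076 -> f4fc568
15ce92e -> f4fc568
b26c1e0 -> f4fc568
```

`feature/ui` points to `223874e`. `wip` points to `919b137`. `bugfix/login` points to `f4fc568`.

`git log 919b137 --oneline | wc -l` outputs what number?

Walking parent pointers from 919b137: reachable set = {919b137, f18e076, f4fc568}.
That is 3 commits.

3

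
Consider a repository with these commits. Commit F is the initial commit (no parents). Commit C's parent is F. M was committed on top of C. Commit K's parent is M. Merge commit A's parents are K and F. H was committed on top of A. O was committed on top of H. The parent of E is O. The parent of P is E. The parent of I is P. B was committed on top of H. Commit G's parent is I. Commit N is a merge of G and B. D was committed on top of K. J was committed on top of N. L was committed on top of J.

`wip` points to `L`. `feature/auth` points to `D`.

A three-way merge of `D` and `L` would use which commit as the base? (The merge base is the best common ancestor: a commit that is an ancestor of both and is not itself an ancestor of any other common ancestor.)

Ancestors of D: {C, D, F, K, M}.
Ancestors of L: {A, B, C, E, F, G, H, I, J, K, L, M, N, O, P}.
Common ancestors: {C, F, K, M}.
Among these, K is not an ancestor of any other common ancestor — it is the merge base.

K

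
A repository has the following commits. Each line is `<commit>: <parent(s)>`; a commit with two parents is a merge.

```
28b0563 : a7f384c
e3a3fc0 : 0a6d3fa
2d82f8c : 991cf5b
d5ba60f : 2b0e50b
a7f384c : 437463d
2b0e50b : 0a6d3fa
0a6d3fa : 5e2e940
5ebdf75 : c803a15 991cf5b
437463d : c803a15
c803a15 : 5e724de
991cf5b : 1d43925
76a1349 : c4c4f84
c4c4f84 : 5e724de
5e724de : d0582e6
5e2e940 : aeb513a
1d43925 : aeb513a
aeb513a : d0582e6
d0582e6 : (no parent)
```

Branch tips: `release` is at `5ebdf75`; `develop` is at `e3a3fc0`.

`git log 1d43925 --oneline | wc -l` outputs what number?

3

Walking parent pointers from 1d43925: reachable set = {1d43925, aeb513a, d0582e6}.
That is 3 commits.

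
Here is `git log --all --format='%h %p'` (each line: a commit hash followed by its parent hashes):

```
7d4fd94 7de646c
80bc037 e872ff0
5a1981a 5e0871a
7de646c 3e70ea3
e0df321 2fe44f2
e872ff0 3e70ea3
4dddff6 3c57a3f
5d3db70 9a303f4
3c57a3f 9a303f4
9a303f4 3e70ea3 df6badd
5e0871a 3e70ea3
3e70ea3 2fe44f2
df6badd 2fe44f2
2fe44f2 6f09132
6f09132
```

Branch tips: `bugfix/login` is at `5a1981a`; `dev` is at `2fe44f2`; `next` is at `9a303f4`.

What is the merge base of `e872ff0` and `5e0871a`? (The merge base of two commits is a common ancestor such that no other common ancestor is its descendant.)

3e70ea3

Ancestors of e872ff0: {2fe44f2, 3e70ea3, 6f09132, e872ff0}.
Ancestors of 5e0871a: {2fe44f2, 3e70ea3, 5e0871a, 6f09132}.
Common ancestors: {2fe44f2, 3e70ea3, 6f09132}.
Among these, 3e70ea3 is not an ancestor of any other common ancestor — it is the merge base.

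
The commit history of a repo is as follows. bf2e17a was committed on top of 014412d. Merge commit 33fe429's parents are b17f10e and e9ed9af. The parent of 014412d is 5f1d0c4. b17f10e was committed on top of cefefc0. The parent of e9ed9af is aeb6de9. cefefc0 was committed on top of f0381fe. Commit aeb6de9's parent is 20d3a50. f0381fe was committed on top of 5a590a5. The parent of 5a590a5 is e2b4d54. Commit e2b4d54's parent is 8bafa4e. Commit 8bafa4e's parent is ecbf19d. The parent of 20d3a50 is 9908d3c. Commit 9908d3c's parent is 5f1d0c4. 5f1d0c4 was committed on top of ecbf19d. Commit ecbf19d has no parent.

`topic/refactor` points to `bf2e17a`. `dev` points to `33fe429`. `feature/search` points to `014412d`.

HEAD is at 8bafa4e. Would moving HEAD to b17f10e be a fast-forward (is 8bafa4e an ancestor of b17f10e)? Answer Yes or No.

Yes

A fast-forward from 8bafa4e to b17f10e is possible iff 8bafa4e is an ancestor of b17f10e.
Ancestors of b17f10e: {5a590a5, 8bafa4e, b17f10e, cefefc0, e2b4d54, ecbf19d, f0381fe}.
8bafa4e is among them, so fast-forward is possible.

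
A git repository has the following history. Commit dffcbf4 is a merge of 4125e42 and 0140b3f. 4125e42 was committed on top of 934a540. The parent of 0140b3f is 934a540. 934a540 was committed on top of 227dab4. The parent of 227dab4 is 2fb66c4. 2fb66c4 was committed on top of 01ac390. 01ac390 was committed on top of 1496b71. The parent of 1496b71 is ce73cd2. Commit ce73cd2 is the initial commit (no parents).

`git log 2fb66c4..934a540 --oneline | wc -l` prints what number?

2

Reachable from 934a540: {01ac390, 1496b71, 227dab4, 2fb66c4, 934a540, ce73cd2}.
Reachable from 2fb66c4: {01ac390, 1496b71, 2fb66c4, ce73cd2}.
In 934a540's history but not 2fb66c4's: {227dab4, 934a540} — 2 commits.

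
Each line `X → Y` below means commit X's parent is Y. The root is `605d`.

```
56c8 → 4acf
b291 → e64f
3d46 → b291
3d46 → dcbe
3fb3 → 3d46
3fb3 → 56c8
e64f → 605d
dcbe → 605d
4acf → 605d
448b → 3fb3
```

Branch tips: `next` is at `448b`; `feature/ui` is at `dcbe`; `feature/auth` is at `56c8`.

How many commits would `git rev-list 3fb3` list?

8

Walking parent pointers from 3fb3: reachable set = {3d46, 3fb3, 4acf, 56c8, 605d, b291, dcbe, e64f}.
That is 8 commits.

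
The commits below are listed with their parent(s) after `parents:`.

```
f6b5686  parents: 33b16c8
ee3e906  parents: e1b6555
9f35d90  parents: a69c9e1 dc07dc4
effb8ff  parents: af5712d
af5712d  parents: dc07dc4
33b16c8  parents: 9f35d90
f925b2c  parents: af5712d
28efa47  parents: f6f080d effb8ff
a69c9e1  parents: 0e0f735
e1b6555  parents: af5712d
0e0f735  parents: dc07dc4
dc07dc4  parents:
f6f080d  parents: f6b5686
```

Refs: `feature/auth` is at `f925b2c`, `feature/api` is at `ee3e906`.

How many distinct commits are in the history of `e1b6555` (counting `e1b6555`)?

Walking parent pointers from e1b6555: reachable set = {af5712d, dc07dc4, e1b6555}.
That is 3 commits.

3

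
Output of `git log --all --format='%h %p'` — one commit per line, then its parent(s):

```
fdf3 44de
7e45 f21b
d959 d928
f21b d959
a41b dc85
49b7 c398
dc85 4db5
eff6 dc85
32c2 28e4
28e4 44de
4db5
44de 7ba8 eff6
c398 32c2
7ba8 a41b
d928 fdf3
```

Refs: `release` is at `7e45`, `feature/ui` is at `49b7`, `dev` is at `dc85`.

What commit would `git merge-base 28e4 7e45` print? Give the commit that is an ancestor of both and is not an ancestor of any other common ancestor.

Ancestors of 28e4: {28e4, 44de, 4db5, 7ba8, a41b, dc85, eff6}.
Ancestors of 7e45: {44de, 4db5, 7ba8, 7e45, a41b, d928, d959, dc85, eff6, f21b, fdf3}.
Common ancestors: {44de, 4db5, 7ba8, a41b, dc85, eff6}.
Among these, 44de is not an ancestor of any other common ancestor — it is the merge base.

44de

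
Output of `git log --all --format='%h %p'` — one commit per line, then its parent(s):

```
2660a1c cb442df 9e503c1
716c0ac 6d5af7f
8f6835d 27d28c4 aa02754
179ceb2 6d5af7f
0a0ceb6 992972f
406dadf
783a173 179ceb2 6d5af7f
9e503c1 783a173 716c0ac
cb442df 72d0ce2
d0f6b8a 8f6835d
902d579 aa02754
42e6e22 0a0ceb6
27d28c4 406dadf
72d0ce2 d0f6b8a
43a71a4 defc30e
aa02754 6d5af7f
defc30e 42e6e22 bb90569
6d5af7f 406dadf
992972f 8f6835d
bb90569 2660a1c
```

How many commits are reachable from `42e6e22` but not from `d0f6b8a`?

Reachable from 42e6e22: {0a0ceb6, 27d28c4, 406dadf, 42e6e22, 6d5af7f, 8f6835d, 992972f, aa02754}.
Reachable from d0f6b8a: {27d28c4, 406dadf, 6d5af7f, 8f6835d, aa02754, d0f6b8a}.
In 42e6e22's history but not d0f6b8a's: {0a0ceb6, 42e6e22, 992972f} — 3 commits.

3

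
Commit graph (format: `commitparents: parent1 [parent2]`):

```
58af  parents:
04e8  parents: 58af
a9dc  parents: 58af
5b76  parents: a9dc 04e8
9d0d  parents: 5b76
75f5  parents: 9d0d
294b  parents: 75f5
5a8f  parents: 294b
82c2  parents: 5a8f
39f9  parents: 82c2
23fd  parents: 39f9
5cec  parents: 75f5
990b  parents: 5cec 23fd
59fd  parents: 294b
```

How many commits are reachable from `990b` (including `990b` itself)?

13

Walking parent pointers from 990b: reachable set = {04e8, 23fd, 294b, 39f9, 58af, 5a8f, 5b76, 5cec, 75f5, 82c2, 990b, 9d0d, a9dc}.
That is 13 commits.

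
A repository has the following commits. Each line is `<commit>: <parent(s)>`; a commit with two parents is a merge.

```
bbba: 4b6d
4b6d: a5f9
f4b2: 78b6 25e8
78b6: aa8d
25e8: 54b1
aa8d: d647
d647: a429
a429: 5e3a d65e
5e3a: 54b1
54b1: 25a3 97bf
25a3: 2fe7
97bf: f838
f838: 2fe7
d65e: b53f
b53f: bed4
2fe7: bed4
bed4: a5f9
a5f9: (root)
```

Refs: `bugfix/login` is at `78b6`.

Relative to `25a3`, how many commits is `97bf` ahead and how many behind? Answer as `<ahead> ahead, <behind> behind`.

Reachable from 97bf: {2fe7, 97bf, a5f9, bed4, f838}.
Reachable from 25a3: {25a3, 2fe7, a5f9, bed4}.
Only in 97bf's history (ahead): {97bf, f838} — 2.
Only in 25a3's history (behind): {25a3} — 1.

2 ahead, 1 behind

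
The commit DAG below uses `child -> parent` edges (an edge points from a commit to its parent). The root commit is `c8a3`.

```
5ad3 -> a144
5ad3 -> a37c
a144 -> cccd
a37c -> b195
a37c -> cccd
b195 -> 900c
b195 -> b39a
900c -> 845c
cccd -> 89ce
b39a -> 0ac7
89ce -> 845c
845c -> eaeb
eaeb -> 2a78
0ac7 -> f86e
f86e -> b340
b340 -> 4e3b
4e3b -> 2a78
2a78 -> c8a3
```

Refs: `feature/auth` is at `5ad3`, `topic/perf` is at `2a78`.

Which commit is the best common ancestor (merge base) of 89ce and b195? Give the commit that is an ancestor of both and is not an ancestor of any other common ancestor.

845c

Ancestors of 89ce: {2a78, 845c, 89ce, c8a3, eaeb}.
Ancestors of b195: {0ac7, 2a78, 4e3b, 845c, 900c, b195, b340, b39a, c8a3, eaeb, f86e}.
Common ancestors: {2a78, 845c, c8a3, eaeb}.
Among these, 845c is not an ancestor of any other common ancestor — it is the merge base.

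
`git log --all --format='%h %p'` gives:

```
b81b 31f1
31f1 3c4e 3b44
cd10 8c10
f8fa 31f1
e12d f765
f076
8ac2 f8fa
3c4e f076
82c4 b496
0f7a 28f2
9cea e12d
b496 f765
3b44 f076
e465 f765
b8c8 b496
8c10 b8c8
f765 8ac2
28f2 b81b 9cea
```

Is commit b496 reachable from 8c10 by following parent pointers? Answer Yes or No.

Yes

Ancestors of 8c10 (commits reachable by following parents): {31f1, 3b44, 3c4e, 8ac2, 8c10, b496, b8c8, f076, f765, f8fa}.
b496 is in that set, so it is an ancestor of 8c10.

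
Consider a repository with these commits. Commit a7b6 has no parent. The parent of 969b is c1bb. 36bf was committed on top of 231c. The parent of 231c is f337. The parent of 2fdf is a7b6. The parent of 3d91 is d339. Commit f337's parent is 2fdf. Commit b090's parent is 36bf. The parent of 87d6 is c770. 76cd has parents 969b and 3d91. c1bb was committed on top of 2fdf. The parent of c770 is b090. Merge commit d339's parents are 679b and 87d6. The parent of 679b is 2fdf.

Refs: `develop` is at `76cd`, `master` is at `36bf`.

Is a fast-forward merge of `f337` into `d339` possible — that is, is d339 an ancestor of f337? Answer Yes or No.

A fast-forward from d339 to f337 is possible iff d339 is an ancestor of f337.
Ancestors of f337: {2fdf, a7b6, f337}.
d339 is not among them, so fast-forward is not possible.

No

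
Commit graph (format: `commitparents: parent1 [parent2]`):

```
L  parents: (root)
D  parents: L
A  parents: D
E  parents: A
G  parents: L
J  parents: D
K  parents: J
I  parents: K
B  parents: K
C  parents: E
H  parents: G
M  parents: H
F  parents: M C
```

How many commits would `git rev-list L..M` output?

Reachable from M: {G, H, L, M}.
Reachable from L: {L}.
In M's history but not L's: {G, H, M} — 3 commits.

3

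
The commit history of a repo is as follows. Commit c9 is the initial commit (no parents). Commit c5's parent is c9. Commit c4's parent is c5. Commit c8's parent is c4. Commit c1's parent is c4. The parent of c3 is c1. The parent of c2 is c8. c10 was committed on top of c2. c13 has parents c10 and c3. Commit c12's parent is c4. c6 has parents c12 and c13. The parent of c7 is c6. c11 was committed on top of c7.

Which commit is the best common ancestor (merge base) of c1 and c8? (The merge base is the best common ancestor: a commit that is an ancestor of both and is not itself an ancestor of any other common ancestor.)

Ancestors of c1: {c1, c4, c5, c9}.
Ancestors of c8: {c4, c5, c8, c9}.
Common ancestors: {c4, c5, c9}.
Among these, c4 is not an ancestor of any other common ancestor — it is the merge base.

c4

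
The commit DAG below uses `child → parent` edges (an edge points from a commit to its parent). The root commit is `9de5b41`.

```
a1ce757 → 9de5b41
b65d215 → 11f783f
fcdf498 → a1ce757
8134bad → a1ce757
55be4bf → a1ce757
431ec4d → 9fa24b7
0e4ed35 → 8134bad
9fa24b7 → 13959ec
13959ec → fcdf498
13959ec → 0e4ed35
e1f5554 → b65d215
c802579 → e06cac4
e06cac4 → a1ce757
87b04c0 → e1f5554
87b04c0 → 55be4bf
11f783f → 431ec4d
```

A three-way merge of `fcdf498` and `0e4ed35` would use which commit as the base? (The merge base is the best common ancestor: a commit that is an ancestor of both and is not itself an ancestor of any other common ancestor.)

Ancestors of fcdf498: {9de5b41, a1ce757, fcdf498}.
Ancestors of 0e4ed35: {0e4ed35, 8134bad, 9de5b41, a1ce757}.
Common ancestors: {9de5b41, a1ce757}.
Among these, a1ce757 is not an ancestor of any other common ancestor — it is the merge base.

a1ce757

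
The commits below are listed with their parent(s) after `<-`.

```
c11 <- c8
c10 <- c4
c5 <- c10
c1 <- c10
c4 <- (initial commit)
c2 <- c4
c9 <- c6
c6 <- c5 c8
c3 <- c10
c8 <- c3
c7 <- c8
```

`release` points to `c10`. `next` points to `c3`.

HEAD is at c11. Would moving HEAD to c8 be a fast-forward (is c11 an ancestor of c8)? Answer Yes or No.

A fast-forward from c11 to c8 is possible iff c11 is an ancestor of c8.
Ancestors of c8: {c10, c3, c4, c8}.
c11 is not among them, so fast-forward is not possible.

No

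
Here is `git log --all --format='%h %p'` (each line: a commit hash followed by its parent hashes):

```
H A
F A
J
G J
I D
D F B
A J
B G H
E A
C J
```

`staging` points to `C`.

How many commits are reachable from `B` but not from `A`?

3

Reachable from B: {A, B, G, H, J}.
Reachable from A: {A, J}.
In B's history but not A's: {B, G, H} — 3 commits.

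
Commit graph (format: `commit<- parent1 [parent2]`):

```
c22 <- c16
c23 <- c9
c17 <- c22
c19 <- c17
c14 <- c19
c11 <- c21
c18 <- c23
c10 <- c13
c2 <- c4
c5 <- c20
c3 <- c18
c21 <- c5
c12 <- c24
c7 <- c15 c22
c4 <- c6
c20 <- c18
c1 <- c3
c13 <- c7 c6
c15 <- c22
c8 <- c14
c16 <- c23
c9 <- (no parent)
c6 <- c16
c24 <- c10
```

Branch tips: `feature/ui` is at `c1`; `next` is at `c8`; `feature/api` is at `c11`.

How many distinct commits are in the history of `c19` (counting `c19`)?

6

Walking parent pointers from c19: reachable set = {c16, c17, c19, c22, c23, c9}.
That is 6 commits.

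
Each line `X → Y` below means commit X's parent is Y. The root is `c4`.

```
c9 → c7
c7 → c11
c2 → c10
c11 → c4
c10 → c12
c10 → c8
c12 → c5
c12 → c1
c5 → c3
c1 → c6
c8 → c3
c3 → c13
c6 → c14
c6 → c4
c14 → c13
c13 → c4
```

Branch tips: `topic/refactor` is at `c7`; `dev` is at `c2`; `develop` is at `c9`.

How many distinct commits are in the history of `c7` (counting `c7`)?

Walking parent pointers from c7: reachable set = {c11, c4, c7}.
That is 3 commits.

3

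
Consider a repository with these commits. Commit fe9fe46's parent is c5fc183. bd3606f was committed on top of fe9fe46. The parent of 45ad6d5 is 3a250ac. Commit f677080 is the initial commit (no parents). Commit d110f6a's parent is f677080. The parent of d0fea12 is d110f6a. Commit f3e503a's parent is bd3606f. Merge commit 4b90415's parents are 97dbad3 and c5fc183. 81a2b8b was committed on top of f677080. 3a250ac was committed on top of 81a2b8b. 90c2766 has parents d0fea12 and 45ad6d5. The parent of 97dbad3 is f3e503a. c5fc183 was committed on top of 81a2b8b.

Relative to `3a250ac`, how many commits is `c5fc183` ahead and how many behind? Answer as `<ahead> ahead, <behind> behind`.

Reachable from c5fc183: {81a2b8b, c5fc183, f677080}.
Reachable from 3a250ac: {3a250ac, 81a2b8b, f677080}.
Only in c5fc183's history (ahead): {c5fc183} — 1.
Only in 3a250ac's history (behind): {3a250ac} — 1.

1 ahead, 1 behind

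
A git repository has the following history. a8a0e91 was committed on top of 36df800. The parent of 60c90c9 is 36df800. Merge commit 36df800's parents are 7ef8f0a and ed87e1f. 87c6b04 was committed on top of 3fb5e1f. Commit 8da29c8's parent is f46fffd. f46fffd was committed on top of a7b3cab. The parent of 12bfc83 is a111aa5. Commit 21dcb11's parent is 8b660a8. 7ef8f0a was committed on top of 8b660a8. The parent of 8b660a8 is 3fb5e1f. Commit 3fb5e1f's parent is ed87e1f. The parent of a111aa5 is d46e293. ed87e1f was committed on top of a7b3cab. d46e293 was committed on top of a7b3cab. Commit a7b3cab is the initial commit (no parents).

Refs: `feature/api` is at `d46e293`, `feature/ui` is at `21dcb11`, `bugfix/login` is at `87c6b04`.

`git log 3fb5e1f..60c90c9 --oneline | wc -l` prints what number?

Reachable from 60c90c9: {36df800, 3fb5e1f, 60c90c9, 7ef8f0a, 8b660a8, a7b3cab, ed87e1f}.
Reachable from 3fb5e1f: {3fb5e1f, a7b3cab, ed87e1f}.
In 60c90c9's history but not 3fb5e1f's: {36df800, 60c90c9, 7ef8f0a, 8b660a8} — 4 commits.

4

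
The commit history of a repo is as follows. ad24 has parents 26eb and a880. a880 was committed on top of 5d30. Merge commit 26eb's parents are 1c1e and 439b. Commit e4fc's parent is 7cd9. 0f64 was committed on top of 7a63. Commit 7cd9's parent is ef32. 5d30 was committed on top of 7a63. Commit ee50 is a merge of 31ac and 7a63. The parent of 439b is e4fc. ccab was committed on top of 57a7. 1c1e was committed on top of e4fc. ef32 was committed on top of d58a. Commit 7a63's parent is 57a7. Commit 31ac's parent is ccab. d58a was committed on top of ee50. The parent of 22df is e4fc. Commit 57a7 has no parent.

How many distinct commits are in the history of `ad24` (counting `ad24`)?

Walking parent pointers from ad24: reachable set = {1c1e, 26eb, 31ac, 439b, 57a7, 5d30, 7a63, 7cd9, a880, ad24, ccab, d58a, e4fc, ee50, ef32}.
That is 15 commits.

15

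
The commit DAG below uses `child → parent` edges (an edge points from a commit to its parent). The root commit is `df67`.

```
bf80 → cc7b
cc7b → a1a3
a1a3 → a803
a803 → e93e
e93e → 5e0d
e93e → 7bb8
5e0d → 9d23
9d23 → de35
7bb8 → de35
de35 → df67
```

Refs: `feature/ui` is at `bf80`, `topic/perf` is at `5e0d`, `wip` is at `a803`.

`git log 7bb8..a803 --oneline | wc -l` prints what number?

Reachable from a803: {5e0d, 7bb8, 9d23, a803, de35, df67, e93e}.
Reachable from 7bb8: {7bb8, de35, df67}.
In a803's history but not 7bb8's: {5e0d, 9d23, a803, e93e} — 4 commits.

4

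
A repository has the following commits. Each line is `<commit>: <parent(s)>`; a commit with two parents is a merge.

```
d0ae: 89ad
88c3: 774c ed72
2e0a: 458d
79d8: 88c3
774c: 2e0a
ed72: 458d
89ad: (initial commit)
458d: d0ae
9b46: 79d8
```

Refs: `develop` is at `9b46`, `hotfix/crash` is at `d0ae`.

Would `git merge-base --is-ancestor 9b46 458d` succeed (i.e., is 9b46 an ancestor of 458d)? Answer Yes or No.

Ancestors of 458d: {458d, 89ad, d0ae}.
9b46 is not in that set, so it is not an ancestor of 458d.

No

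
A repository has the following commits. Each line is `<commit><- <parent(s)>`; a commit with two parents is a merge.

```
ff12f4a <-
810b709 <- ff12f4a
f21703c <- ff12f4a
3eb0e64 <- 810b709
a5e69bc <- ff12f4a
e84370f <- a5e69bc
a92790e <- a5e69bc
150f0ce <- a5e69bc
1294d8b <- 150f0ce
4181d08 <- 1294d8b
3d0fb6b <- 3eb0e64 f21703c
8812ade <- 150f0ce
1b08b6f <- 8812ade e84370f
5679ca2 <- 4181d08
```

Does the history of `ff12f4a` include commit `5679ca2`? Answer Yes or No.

No

Ancestors of ff12f4a: {ff12f4a}.
5679ca2 is not in that set, so it is not an ancestor of ff12f4a.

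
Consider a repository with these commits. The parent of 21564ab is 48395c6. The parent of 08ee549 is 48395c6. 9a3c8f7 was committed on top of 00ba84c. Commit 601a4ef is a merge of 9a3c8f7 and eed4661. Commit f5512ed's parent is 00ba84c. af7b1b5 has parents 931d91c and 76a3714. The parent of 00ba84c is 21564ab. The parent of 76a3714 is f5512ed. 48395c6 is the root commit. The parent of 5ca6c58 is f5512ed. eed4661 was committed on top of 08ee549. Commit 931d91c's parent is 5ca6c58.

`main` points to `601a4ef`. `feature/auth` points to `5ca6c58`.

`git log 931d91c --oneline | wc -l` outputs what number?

Walking parent pointers from 931d91c: reachable set = {00ba84c, 21564ab, 48395c6, 5ca6c58, 931d91c, f5512ed}.
That is 6 commits.

6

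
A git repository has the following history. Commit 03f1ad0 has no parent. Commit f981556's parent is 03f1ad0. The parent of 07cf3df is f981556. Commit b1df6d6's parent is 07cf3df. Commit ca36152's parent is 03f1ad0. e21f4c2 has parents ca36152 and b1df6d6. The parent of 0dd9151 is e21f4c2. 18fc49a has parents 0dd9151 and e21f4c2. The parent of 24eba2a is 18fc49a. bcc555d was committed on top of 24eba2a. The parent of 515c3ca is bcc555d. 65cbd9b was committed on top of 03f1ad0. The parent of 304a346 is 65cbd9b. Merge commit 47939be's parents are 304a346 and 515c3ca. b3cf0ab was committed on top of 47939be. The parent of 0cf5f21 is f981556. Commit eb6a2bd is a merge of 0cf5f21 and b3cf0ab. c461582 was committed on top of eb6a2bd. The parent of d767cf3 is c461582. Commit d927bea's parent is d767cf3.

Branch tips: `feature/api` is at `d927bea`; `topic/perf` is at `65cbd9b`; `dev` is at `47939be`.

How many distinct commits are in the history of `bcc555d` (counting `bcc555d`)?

10

Walking parent pointers from bcc555d: reachable set = {03f1ad0, 07cf3df, 0dd9151, 18fc49a, 24eba2a, b1df6d6, bcc555d, ca36152, e21f4c2, f981556}.
That is 10 commits.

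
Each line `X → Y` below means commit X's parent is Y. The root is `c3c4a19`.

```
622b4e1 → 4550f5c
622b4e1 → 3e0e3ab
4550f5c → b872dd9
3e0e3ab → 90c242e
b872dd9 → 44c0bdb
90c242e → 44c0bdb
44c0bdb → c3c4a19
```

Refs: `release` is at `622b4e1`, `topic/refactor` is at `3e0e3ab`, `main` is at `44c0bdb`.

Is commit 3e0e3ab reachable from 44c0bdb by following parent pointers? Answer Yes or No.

Ancestors of 44c0bdb: {44c0bdb, c3c4a19}.
3e0e3ab is not in that set, so it is not an ancestor of 44c0bdb.

No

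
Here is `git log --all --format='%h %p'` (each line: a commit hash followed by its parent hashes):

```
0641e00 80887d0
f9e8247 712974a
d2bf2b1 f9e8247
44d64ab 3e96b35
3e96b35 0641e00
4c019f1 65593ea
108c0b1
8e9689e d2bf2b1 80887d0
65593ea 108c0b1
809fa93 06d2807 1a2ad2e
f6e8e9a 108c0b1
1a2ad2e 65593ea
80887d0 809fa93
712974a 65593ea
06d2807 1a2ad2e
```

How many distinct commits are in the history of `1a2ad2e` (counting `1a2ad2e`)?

3

Walking parent pointers from 1a2ad2e: reachable set = {108c0b1, 1a2ad2e, 65593ea}.
That is 3 commits.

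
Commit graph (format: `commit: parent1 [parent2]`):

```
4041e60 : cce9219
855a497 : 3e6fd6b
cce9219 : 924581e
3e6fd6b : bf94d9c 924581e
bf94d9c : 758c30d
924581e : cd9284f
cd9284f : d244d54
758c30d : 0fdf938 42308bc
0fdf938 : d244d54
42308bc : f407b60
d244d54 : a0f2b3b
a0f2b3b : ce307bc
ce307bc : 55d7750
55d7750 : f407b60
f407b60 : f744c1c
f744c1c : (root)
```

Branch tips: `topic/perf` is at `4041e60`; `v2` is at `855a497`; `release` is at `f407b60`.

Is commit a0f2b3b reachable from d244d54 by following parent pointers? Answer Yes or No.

Ancestors of d244d54 (commits reachable by following parents): {55d7750, a0f2b3b, ce307bc, d244d54, f407b60, f744c1c}.
a0f2b3b is in that set, so it is an ancestor of d244d54.

Yes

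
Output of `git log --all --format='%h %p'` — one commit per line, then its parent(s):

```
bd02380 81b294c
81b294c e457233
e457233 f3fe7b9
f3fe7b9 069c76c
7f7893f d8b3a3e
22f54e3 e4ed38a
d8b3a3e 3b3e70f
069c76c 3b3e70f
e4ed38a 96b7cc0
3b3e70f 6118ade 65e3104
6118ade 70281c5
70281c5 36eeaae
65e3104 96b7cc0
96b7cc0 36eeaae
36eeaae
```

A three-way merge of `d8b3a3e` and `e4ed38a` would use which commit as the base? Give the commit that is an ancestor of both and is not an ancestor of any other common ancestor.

Ancestors of d8b3a3e: {36eeaae, 3b3e70f, 6118ade, 65e3104, 70281c5, 96b7cc0, d8b3a3e}.
Ancestors of e4ed38a: {36eeaae, 96b7cc0, e4ed38a}.
Common ancestors: {36eeaae, 96b7cc0}.
Among these, 96b7cc0 is not an ancestor of any other common ancestor — it is the merge base.

96b7cc0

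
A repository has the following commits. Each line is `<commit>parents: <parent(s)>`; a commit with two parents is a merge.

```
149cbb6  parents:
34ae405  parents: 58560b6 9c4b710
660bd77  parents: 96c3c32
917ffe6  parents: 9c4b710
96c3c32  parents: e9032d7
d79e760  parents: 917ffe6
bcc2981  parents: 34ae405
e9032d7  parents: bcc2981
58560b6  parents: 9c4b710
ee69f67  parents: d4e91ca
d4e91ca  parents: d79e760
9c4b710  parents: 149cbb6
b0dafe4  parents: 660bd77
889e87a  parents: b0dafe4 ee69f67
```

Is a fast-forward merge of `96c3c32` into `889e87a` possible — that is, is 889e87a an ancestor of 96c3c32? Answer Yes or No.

A fast-forward from 889e87a to 96c3c32 is possible iff 889e87a is an ancestor of 96c3c32.
Ancestors of 96c3c32: {149cbb6, 34ae405, 58560b6, 96c3c32, 9c4b710, bcc2981, e9032d7}.
889e87a is not among them, so fast-forward is not possible.

No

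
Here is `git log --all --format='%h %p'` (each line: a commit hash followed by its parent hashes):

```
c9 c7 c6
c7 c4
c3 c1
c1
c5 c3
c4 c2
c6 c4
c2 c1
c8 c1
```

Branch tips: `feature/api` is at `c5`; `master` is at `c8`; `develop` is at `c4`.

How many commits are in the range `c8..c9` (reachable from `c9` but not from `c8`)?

Reachable from c9: {c1, c2, c4, c6, c7, c9}.
Reachable from c8: {c1, c8}.
In c9's history but not c8's: {c2, c4, c6, c7, c9} — 5 commits.

5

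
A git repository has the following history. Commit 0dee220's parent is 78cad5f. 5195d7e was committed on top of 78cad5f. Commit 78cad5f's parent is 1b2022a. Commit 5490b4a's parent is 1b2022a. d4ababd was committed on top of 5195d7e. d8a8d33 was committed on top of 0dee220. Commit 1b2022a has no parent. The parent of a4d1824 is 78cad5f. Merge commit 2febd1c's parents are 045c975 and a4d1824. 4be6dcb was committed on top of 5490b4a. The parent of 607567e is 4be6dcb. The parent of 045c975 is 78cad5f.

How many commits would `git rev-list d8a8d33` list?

Walking parent pointers from d8a8d33: reachable set = {0dee220, 1b2022a, 78cad5f, d8a8d33}.
That is 4 commits.

4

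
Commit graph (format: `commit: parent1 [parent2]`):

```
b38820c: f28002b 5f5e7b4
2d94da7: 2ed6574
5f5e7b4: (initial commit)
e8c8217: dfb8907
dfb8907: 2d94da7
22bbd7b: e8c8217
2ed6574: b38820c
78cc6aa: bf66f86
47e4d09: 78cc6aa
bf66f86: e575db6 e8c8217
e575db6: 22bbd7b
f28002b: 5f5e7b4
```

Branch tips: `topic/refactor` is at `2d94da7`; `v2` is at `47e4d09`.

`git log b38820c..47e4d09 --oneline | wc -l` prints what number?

9

Reachable from 47e4d09: {22bbd7b, 2d94da7, 2ed6574, 47e4d09, 5f5e7b4, 78cc6aa, b38820c, bf66f86, dfb8907, e575db6, e8c8217, f28002b}.
Reachable from b38820c: {5f5e7b4, b38820c, f28002b}.
In 47e4d09's history but not b38820c's: {22bbd7b, 2d94da7, 2ed6574, 47e4d09, 78cc6aa, bf66f86, dfb8907, e575db6, e8c8217} — 9 commits.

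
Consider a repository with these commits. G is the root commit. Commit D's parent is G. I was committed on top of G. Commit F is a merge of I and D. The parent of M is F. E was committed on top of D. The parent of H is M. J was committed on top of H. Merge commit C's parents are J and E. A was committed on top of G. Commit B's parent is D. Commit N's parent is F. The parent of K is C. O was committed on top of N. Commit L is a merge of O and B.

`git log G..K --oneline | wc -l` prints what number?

Reachable from K: {C, D, E, F, G, H, I, J, K, M}.
Reachable from G: {G}.
In K's history but not G's: {C, D, E, F, H, I, J, K, M} — 9 commits.

9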